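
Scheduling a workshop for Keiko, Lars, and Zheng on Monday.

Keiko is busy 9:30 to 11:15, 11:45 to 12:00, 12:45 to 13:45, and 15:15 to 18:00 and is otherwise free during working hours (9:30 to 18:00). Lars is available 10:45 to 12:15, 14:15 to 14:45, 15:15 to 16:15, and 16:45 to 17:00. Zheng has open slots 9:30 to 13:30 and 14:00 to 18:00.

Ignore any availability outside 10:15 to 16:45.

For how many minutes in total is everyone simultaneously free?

Keiko free within 09:30–18:00: 11:15–11:45, 12:00–12:45, 13:45–15:15.
Keiko ∩ Lars: 11:15–11:45, 12:00–12:15, 14:15–14:45.
Keiko ∩ Lars ∩ Zheng: 11:15–11:45, 12:00–12:15, 14:15–14:45.
Restricted to 10:15–16:45: 11:15–11:45, 12:00–12:15, 14:15–14:45.
Total common minutes: 30 + 15 + 30 = 75.

75 minutes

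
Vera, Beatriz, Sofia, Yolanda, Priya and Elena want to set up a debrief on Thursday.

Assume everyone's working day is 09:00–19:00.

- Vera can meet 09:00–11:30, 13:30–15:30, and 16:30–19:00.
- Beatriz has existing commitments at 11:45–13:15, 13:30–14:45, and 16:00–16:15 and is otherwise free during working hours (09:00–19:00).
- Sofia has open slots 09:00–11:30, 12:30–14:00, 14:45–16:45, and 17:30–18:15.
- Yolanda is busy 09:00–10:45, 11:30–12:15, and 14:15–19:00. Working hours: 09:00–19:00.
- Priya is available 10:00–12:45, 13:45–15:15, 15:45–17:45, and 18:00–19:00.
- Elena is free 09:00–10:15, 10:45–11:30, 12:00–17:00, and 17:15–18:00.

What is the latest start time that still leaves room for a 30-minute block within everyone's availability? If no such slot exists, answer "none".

Beatriz free within 09:00–19:00: 09:00–11:45, 13:15–13:30, 14:45–16:00, 16:15–19:00.
Yolanda free within 09:00–19:00: 10:45–11:30, 12:15–14:15.
Vera ∩ Beatriz: 09:00–11:30, 14:45–15:30, 16:30–19:00.
Vera ∩ Beatriz ∩ Sofia: 09:00–11:30, 14:45–15:30, 16:30–16:45, 17:30–18:15.
Vera ∩ Beatriz ∩ Sofia ∩ Yolanda: 10:45–11:30.
Vera ∩ Beatriz ∩ Sofia ∩ Yolanda ∩ Priya: 10:45–11:30.
Vera ∩ Beatriz ∩ Sofia ∩ Yolanda ∩ Priya ∩ Elena: 10:45–11:30.
Windows ≥ 30 min: 10:45–11:30.
Latest start in the last window 10:45–11:30 is 11:30 − 30 min = 11:00.

11:00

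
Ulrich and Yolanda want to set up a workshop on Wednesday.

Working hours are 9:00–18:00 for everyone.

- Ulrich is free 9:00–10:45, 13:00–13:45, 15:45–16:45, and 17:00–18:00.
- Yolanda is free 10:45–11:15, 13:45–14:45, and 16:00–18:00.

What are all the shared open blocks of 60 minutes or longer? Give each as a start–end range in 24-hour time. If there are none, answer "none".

17:00–18:00

Ulrich ∩ Yolanda: 16:00–16:45, 17:00–18:00.
Windows ≥ 60 min: 17:00–18:00.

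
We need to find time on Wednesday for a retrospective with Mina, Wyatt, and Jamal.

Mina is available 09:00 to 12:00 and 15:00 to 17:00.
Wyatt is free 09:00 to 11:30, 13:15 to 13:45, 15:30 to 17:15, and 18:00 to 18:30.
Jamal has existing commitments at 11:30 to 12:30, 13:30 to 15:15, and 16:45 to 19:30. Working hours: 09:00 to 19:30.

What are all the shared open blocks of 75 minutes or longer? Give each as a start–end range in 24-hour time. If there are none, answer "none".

Jamal free within 09:00–19:30: 09:00–11:30, 12:30–13:30, 15:15–16:45.
Mina ∩ Wyatt: 09:00–11:30, 15:30–17:00.
Mina ∩ Wyatt ∩ Jamal: 09:00–11:30, 15:30–16:45.
Windows ≥ 75 min: 09:00–11:30, 15:30–16:45.

09:00–11:30, 15:30–16:45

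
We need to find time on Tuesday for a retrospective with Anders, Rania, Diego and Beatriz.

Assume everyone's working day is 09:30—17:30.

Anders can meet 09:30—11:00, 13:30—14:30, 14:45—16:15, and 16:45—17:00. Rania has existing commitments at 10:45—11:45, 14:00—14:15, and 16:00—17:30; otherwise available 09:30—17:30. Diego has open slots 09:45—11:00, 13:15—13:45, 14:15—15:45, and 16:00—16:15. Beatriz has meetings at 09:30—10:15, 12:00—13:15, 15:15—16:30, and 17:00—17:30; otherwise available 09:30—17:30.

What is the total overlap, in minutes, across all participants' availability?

Rania free within 09:30–17:30: 09:30–10:45, 11:45–14:00, 14:15–16:00.
Beatriz free within 09:30–17:30: 10:15–12:00, 13:15–15:15, 16:30–17:00.
Anders ∩ Rania: 09:30–10:45, 13:30–14:00, 14:15–14:30, 14:45–16:00.
Anders ∩ Rania ∩ Diego: 09:45–10:45, 13:30–13:45, 14:15–14:30, 14:45–15:45.
Anders ∩ Rania ∩ Diego ∩ Beatriz: 10:15–10:45, 13:30–13:45, 14:15–14:30, 14:45–15:15.
Total common minutes: 30 + 15 + 15 + 30 = 90.

90 minutes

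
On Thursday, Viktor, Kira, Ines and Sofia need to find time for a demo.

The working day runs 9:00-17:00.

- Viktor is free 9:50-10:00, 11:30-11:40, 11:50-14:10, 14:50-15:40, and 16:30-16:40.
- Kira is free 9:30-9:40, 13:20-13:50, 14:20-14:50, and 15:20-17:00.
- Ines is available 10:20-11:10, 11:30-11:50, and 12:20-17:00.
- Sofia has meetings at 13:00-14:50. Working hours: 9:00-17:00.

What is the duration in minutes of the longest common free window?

Sofia free within 09:00–17:00: 09:00–13:00, 14:50–17:00.
Viktor ∩ Kira: 13:20–13:50, 15:20–15:40, 16:30–16:40.
Viktor ∩ Kira ∩ Ines: 13:20–13:50, 15:20–15:40, 16:30–16:40.
Viktor ∩ Kira ∩ Ines ∩ Sofia: 15:20–15:40, 16:30–16:40.
Common window lengths: 20, 10 min; longest is 20.

20 minutes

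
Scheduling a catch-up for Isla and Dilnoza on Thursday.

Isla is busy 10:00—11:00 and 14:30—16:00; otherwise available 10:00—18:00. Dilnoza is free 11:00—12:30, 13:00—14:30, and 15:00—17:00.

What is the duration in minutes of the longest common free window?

90 minutes

Isla free within 10:00–18:00: 11:00–14:30, 16:00–18:00.
Isla ∩ Dilnoza: 11:00–12:30, 13:00–14:30, 16:00–17:00.
Common window lengths: 90, 90, 60 min; longest is 90.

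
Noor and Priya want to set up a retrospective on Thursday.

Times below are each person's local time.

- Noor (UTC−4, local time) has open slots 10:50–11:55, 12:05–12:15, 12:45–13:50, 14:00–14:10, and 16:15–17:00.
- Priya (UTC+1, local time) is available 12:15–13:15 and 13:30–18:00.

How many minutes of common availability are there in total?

Noor → UTC: 14:50–15:55, 16:05–16:15, 16:45–17:50, 18:00–18:10, 20:15–21:00.
Priya → UTC: 11:15–12:15, 12:30–17:00.
Noor ∩ Priya: 14:50–15:55, 16:05–16:15, 16:45–17:00.
Total common minutes: 65 + 10 + 15 = 90.

90 minutes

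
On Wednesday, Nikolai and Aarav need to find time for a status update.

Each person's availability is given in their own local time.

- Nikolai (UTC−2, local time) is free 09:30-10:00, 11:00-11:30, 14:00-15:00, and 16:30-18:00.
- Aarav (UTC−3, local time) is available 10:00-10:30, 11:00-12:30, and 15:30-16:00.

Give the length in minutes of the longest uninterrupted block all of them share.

30 minutes

Nikolai → UTC: 11:30–12:00, 13:00–13:30, 16:00–17:00, 18:30–20:00.
Aarav → UTC: 13:00–13:30, 14:00–15:30, 18:30–19:00.
Nikolai ∩ Aarav: 13:00–13:30, 18:30–19:00.
Common window lengths: 30, 30 min; longest is 30.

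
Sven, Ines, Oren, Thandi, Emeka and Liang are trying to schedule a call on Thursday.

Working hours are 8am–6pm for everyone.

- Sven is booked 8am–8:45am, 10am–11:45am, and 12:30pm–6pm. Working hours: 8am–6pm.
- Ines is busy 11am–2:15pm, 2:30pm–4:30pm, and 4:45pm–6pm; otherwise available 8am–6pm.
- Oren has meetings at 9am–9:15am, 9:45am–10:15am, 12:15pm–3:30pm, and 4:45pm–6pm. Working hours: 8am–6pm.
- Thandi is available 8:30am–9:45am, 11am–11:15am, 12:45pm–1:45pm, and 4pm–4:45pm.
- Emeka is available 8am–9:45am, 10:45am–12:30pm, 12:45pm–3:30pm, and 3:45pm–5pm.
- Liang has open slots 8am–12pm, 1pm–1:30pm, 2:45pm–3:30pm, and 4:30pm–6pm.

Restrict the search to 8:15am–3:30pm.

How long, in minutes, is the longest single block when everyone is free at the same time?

30 minutes

Sven free within 08:00–18:00: 08:45–10:00, 11:45–12:30.
Ines free within 08:00–18:00: 08:00–11:00, 14:15–14:30, 16:30–16:45.
Oren free within 08:00–18:00: 08:00–09:00, 09:15–09:45, 10:15–12:15, 15:30–16:45.
Sven ∩ Ines: 08:45–10:00.
Sven ∩ Ines ∩ Oren: 08:45–09:00, 09:15–09:45.
Sven ∩ Ines ∩ Oren ∩ Thandi: 08:45–09:00, 09:15–09:45.
Sven ∩ Ines ∩ Oren ∩ Thandi ∩ Emeka: 08:45–09:00, 09:15–09:45.
Sven ∩ Ines ∩ Oren ∩ Thandi ∩ Emeka ∩ Liang: 08:45–09:00, 09:15–09:45.
Restricted to 08:15–15:30: 08:45–09:00, 09:15–09:45.
Common window lengths: 15, 30 min; longest is 30.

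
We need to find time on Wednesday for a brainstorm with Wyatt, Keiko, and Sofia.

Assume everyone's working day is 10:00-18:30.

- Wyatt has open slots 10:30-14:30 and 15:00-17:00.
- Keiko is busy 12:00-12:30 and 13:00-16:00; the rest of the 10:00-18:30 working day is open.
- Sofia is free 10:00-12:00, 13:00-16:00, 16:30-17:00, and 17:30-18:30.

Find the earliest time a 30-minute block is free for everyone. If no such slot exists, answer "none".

Keiko free within 10:00–18:30: 10:00–12:00, 12:30–13:00, 16:00–18:30.
Wyatt ∩ Keiko: 10:30–12:00, 12:30–13:00, 16:00–17:00.
Wyatt ∩ Keiko ∩ Sofia: 10:30–12:00, 16:30–17:00.
Windows ≥ 30 min: 10:30–12:00, 16:30–17:00.
Earliest such window starts at 10:30.

10:30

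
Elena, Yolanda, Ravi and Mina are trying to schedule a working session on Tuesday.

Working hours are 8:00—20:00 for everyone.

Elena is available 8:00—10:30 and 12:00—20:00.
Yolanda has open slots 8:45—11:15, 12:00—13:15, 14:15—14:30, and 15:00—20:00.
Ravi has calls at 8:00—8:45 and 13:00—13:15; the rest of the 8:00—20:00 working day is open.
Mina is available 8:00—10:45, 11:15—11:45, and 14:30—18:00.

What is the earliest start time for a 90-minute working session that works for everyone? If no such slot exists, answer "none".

08:45

Ravi free within 08:00–20:00: 08:45–13:00, 13:15–20:00.
Elena ∩ Yolanda: 08:45–10:30, 12:00–13:15, 14:15–14:30, 15:00–20:00.
Elena ∩ Yolanda ∩ Ravi: 08:45–10:30, 12:00–13:00, 14:15–14:30, 15:00–20:00.
Elena ∩ Yolanda ∩ Ravi ∩ Mina: 08:45–10:30, 15:00–18:00.
Windows ≥ 90 min: 08:45–10:30, 15:00–18:00.
Earliest such window starts at 08:45.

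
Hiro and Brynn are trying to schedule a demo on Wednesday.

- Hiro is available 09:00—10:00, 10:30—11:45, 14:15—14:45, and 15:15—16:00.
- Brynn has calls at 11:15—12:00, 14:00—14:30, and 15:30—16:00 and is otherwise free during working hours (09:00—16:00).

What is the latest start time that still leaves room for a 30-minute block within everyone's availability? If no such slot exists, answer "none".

10:45

Brynn free within 09:00–16:00: 09:00–11:15, 12:00–14:00, 14:30–15:30.
Hiro ∩ Brynn: 09:00–10:00, 10:30–11:15, 14:30–14:45, 15:15–15:30.
Windows ≥ 30 min: 09:00–10:00, 10:30–11:15.
Latest start in the last window 10:30–11:15 is 11:15 − 30 min = 10:45.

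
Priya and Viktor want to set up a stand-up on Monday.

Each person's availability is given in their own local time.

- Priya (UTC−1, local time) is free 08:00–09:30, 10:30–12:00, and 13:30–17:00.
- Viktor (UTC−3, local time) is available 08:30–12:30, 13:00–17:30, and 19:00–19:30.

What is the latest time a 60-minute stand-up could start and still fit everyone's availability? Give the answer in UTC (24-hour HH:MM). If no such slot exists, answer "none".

17:00

Priya → UTC: 09:00–10:30, 11:30–13:00, 14:30–18:00.
Viktor → UTC: 11:30–15:30, 16:00–20:30, 22:00–22:30.
Priya ∩ Viktor: 11:30–13:00, 14:30–15:30, 16:00–18:00.
Windows ≥ 60 min: 11:30–13:00, 14:30–15:30, 16:00–18:00.
Latest start in the last window 16:00–18:00 is 18:00 − 60 min = 17:00.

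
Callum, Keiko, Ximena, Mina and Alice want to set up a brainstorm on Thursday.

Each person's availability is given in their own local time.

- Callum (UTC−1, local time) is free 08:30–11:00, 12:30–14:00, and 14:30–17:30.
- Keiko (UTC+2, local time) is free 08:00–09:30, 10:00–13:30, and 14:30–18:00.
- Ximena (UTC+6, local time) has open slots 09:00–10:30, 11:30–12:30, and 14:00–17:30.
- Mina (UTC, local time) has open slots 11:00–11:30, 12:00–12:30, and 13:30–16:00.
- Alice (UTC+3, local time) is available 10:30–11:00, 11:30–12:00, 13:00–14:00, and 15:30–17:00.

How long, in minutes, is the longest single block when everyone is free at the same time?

0 minutes

Callum → UTC: 09:30–12:00, 13:30–15:00, 15:30–18:30.
Keiko → UTC: 06:00–07:30, 08:00–11:30, 12:30–16:00.
Ximena → UTC: 03:00–04:30, 05:30–06:30, 08:00–11:30.
Mina → UTC: 11:00–11:30, 12:00–12:30, 13:30–16:00.
Alice → UTC: 07:30–08:00, 08:30–09:00, 10:00–11:00, 12:30–14:00.
Callum ∩ Keiko: 09:30–11:30, 13:30–15:00, 15:30–16:00.
Callum ∩ Keiko ∩ Ximena: 09:30–11:30.
Callum ∩ Keiko ∩ Ximena ∩ Mina: 11:00–11:30.
Callum ∩ Keiko ∩ Ximena ∩ Mina ∩ Alice: (none).
No common window.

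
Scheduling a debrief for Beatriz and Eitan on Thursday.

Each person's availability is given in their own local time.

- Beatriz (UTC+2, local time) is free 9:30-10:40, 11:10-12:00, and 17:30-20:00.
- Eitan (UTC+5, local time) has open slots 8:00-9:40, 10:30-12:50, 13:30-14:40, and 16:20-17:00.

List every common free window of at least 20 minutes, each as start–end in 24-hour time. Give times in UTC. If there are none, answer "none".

Beatriz → UTC: 07:30–08:40, 09:10–10:00, 15:30–18:00.
Eitan → UTC: 03:00–04:40, 05:30–07:50, 08:30–09:40, 11:20–12:00.
Beatriz ∩ Eitan: 07:30–07:50, 08:30–08:40, 09:10–09:40.
Windows ≥ 20 min: 07:30–07:50, 09:10–09:40.

07:30–07:50, 09:10–09:40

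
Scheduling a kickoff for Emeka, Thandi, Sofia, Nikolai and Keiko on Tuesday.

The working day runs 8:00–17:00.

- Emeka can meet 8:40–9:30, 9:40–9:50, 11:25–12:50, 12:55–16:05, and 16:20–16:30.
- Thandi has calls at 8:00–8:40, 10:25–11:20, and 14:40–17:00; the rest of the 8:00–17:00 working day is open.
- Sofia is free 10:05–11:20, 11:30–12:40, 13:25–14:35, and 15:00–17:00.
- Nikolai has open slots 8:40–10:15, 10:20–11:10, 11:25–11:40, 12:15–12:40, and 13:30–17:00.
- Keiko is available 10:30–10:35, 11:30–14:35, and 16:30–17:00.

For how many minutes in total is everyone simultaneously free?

100 minutes

Thandi free within 08:00–17:00: 08:40–10:25, 11:20–14:40.
Emeka ∩ Thandi: 08:40–09:30, 09:40–09:50, 11:25–12:50, 12:55–14:40.
Emeka ∩ Thandi ∩ Sofia: 11:30–12:40, 13:25–14:35.
Emeka ∩ Thandi ∩ Sofia ∩ Nikolai: 11:30–11:40, 12:15–12:40, 13:30–14:35.
Emeka ∩ Thandi ∩ Sofia ∩ Nikolai ∩ Keiko: 11:30–11:40, 12:15–12:40, 13:30–14:35.
Total common minutes: 10 + 25 + 65 = 100.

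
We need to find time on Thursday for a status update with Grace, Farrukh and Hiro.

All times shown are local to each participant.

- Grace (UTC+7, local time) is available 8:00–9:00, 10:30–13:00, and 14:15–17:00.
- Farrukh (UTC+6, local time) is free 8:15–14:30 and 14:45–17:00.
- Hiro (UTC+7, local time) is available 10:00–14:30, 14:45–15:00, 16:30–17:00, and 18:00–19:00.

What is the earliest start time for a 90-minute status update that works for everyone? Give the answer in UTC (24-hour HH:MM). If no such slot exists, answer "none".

Grace → UTC: 01:00–02:00, 03:30–06:00, 07:15–10:00.
Farrukh → UTC: 02:15–08:30, 08:45–11:00.
Hiro → UTC: 03:00–07:30, 07:45–08:00, 09:30–10:00, 11:00–12:00.
Grace ∩ Farrukh: 03:30–06:00, 07:15–08:30, 08:45–10:00.
Grace ∩ Farrukh ∩ Hiro: 03:30–06:00, 07:15–07:30, 07:45–08:00, 09:30–10:00.
Windows ≥ 90 min: 03:30–06:00.
Earliest such window starts at 03:30.

03:30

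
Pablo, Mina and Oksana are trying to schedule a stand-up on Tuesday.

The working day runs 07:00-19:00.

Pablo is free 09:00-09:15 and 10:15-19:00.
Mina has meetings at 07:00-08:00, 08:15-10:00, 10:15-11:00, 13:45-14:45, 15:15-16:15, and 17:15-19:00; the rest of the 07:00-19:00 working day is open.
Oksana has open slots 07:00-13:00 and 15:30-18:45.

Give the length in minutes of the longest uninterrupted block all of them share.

Mina free within 07:00–19:00: 08:00–08:15, 10:00–10:15, 11:00–13:45, 14:45–15:15, 16:15–17:15.
Pablo ∩ Mina: 11:00–13:45, 14:45–15:15, 16:15–17:15.
Pablo ∩ Mina ∩ Oksana: 11:00–13:00, 16:15–17:15.
Common window lengths: 120, 60 min; longest is 120.

120 minutes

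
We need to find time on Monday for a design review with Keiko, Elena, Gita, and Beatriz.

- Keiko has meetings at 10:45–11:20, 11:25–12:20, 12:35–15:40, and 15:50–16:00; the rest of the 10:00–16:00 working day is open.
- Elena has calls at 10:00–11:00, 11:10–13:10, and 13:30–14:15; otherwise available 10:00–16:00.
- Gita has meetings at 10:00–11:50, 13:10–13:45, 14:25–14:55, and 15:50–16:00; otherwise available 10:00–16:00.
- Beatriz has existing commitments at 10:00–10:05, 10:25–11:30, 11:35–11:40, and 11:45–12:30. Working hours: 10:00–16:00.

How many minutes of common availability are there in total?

10 minutes

Keiko free within 10:00–16:00: 10:00–10:45, 11:20–11:25, 12:20–12:35, 15:40–15:50.
Elena free within 10:00–16:00: 11:00–11:10, 13:10–13:30, 14:15–16:00.
Gita free within 10:00–16:00: 11:50–13:10, 13:45–14:25, 14:55–15:50.
Beatriz free within 10:00–16:00: 10:05–10:25, 11:30–11:35, 11:40–11:45, 12:30–16:00.
Keiko ∩ Elena: 15:40–15:50.
Keiko ∩ Elena ∩ Gita: 15:40–15:50.
Keiko ∩ Elena ∩ Gita ∩ Beatriz: 15:40–15:50.
Total common minutes: 10.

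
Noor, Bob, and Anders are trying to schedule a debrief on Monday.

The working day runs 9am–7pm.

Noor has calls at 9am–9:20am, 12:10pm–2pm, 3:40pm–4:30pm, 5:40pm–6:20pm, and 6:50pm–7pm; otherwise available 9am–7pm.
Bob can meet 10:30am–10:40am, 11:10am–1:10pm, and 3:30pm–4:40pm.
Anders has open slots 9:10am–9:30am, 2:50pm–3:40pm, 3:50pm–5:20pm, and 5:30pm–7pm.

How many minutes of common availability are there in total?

20 minutes

Noor free within 09:00–19:00: 09:20–12:10, 14:00–15:40, 16:30–17:40, 18:20–18:50.
Noor ∩ Bob: 10:30–10:40, 11:10–12:10, 15:30–15:40, 16:30–16:40.
Noor ∩ Bob ∩ Anders: 15:30–15:40, 16:30–16:40.
Total common minutes: 10 + 10 = 20.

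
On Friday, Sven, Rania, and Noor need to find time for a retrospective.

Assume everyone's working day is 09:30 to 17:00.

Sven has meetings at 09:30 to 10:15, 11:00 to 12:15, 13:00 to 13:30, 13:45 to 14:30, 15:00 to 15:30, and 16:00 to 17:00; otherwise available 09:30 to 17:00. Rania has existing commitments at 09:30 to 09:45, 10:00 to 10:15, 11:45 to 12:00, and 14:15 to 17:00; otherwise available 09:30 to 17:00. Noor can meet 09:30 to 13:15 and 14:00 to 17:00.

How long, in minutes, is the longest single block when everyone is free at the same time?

Sven free within 09:30–17:00: 10:15–11:00, 12:15–13:00, 13:30–13:45, 14:30–15:00, 15:30–16:00.
Rania free within 09:30–17:00: 09:45–10:00, 10:15–11:45, 12:00–14:15.
Sven ∩ Rania: 10:15–11:00, 12:15–13:00, 13:30–13:45.
Sven ∩ Rania ∩ Noor: 10:15–11:00, 12:15–13:00.
Common window lengths: 45, 45 min; longest is 45.

45 minutes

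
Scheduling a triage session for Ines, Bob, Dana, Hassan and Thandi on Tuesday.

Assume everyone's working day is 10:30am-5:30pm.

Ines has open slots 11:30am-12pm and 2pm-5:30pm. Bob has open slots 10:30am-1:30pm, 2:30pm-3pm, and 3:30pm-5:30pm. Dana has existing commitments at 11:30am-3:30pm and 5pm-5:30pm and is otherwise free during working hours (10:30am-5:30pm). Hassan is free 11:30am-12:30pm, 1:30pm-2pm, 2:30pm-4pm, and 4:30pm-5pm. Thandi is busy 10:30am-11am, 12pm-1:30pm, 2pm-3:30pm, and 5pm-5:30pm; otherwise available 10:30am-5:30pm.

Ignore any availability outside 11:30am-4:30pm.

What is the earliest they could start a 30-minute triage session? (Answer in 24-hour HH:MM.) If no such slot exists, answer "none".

Dana free within 10:30–17:30: 10:30–11:30, 15:30–17:00.
Thandi free within 10:30–17:30: 11:00–12:00, 13:30–14:00, 15:30–17:00.
Ines ∩ Bob: 11:30–12:00, 14:30–15:00, 15:30–17:30.
Ines ∩ Bob ∩ Dana: 15:30–17:00.
Ines ∩ Bob ∩ Dana ∩ Hassan: 15:30–16:00, 16:30–17:00.
Ines ∩ Bob ∩ Dana ∩ Hassan ∩ Thandi: 15:30–16:00, 16:30–17:00.
Restricted to 11:30–16:30: 15:30–16:00.
Windows ≥ 30 min: 15:30–16:00.
Earliest such window starts at 15:30.

15:30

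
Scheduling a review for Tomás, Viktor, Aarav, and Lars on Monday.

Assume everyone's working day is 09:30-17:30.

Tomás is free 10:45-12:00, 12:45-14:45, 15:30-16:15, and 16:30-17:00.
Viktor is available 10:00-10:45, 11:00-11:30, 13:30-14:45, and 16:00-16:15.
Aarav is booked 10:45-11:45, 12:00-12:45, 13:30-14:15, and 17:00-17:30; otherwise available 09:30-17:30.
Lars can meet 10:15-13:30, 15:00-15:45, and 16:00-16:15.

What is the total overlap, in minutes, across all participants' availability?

Aarav free within 09:30–17:30: 09:30–10:45, 11:45–12:00, 12:45–13:30, 14:15–17:00.
Tomás ∩ Viktor: 11:00–11:30, 13:30–14:45, 16:00–16:15.
Tomás ∩ Viktor ∩ Aarav: 14:15–14:45, 16:00–16:15.
Tomás ∩ Viktor ∩ Aarav ∩ Lars: 16:00–16:15.
Total common minutes: 15.

15 minutes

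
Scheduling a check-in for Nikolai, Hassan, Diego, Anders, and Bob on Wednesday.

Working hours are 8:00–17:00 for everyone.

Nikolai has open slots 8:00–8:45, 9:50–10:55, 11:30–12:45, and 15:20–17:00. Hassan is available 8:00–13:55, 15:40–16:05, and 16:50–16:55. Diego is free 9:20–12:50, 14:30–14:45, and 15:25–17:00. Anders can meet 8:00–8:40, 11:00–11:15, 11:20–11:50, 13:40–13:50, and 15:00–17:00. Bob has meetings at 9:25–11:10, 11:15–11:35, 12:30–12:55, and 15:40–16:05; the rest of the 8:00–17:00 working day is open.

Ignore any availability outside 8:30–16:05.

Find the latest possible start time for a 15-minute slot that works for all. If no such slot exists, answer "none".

11:35

Bob free within 08:00–17:00: 08:00–09:25, 11:10–11:15, 11:35–12:30, 12:55–15:40, 16:05–17:00.
Nikolai ∩ Hassan: 08:00–08:45, 09:50–10:55, 11:30–12:45, 15:40–16:05, 16:50–16:55.
Nikolai ∩ Hassan ∩ Diego: 09:50–10:55, 11:30–12:45, 15:40–16:05, 16:50–16:55.
Nikolai ∩ Hassan ∩ Diego ∩ Anders: 11:30–11:50, 15:40–16:05, 16:50–16:55.
Nikolai ∩ Hassan ∩ Diego ∩ Anders ∩ Bob: 11:35–11:50, 16:50–16:55.
Restricted to 08:30–16:05: 11:35–11:50.
Windows ≥ 15 min: 11:35–11:50.
Latest start in the last window 11:35–11:50 is 11:50 − 15 min = 11:35.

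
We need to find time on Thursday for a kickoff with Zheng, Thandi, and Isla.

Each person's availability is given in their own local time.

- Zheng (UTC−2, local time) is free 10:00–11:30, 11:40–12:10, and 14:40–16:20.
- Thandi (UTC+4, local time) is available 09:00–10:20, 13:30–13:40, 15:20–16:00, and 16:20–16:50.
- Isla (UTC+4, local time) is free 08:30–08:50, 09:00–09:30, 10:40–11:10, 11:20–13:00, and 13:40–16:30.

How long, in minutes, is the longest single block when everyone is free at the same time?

10 minutes

Zheng → UTC: 12:00–13:30, 13:40–14:10, 16:40–18:20.
Thandi → UTC: 05:00–06:20, 09:30–09:40, 11:20–12:00, 12:20–12:50.
Isla → UTC: 04:30–04:50, 05:00–05:30, 06:40–07:10, 07:20–09:00, 09:40–12:30.
Zheng ∩ Thandi: 12:20–12:50.
Zheng ∩ Thandi ∩ Isla: 12:20–12:30.
Single common window of 10 minutes.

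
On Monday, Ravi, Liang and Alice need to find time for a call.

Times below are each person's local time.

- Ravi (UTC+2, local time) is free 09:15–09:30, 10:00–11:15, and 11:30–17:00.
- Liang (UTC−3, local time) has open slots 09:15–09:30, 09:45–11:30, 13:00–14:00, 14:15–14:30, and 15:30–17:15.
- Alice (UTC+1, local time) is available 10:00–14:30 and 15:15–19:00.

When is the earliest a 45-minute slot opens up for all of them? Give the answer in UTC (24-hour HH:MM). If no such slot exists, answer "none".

12:45

Ravi → UTC: 07:15–07:30, 08:00–09:15, 09:30–15:00.
Liang → UTC: 12:15–12:30, 12:45–14:30, 16:00–17:00, 17:15–17:30, 18:30–20:15.
Alice → UTC: 09:00–13:30, 14:15–18:00.
Ravi ∩ Liang: 12:15–12:30, 12:45–14:30.
Ravi ∩ Liang ∩ Alice: 12:15–12:30, 12:45–13:30, 14:15–14:30.
Windows ≥ 45 min: 12:45–13:30.
Earliest such window starts at 12:45.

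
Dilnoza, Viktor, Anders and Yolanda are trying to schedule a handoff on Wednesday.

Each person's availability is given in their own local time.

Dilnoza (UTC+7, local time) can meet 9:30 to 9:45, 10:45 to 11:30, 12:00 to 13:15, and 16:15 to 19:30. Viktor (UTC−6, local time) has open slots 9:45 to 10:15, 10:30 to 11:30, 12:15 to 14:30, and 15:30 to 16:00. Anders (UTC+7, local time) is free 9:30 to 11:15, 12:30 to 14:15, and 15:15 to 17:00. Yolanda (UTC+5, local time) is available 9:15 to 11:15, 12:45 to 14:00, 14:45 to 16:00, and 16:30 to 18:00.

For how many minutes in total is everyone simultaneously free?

0 minutes

Dilnoza → UTC: 02:30–02:45, 03:45–04:30, 05:00–06:15, 09:15–12:30.
Viktor → UTC: 15:45–16:15, 16:30–17:30, 18:15–20:30, 21:30–22:00.
Anders → UTC: 02:30–04:15, 05:30–07:15, 08:15–10:00.
Yolanda → UTC: 04:15–06:15, 07:45–09:00, 09:45–11:00, 11:30–13:00.
Dilnoza ∩ Viktor: (none).
Dilnoza ∩ Viktor ∩ Anders: (none).
Dilnoza ∩ Viktor ∩ Anders ∩ Yolanda: (none).
Total common minutes: 0.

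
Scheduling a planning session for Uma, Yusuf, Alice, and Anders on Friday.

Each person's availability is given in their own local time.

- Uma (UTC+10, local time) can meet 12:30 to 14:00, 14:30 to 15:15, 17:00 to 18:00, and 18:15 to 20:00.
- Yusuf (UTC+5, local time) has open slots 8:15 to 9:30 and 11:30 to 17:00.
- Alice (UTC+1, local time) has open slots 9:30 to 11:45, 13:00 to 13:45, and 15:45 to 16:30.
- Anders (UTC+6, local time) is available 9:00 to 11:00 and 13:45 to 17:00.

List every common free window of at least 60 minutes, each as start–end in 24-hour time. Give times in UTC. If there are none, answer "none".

08:30–10:00

Uma → UTC: 02:30–04:00, 04:30–05:15, 07:00–08:00, 08:15–10:00.
Yusuf → UTC: 03:15–04:30, 06:30–12:00.
Alice → UTC: 08:30–10:45, 12:00–12:45, 14:45–15:30.
Anders → UTC: 03:00–05:00, 07:45–11:00.
Uma ∩ Yusuf: 03:15–04:00, 07:00–08:00, 08:15–10:00.
Uma ∩ Yusuf ∩ Alice: 08:30–10:00.
Uma ∩ Yusuf ∩ Alice ∩ Anders: 08:30–10:00.
Windows ≥ 60 min: 08:30–10:00.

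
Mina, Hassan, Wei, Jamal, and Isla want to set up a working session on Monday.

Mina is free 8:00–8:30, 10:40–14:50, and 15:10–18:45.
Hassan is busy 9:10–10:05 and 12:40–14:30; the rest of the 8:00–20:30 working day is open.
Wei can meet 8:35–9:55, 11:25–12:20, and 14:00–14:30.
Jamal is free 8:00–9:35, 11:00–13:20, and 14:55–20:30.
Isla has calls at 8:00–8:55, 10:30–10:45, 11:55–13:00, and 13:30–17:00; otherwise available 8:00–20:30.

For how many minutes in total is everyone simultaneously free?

Hassan free within 08:00–20:30: 08:00–09:10, 10:05–12:40, 14:30–20:30.
Isla free within 08:00–20:30: 08:55–10:30, 10:45–11:55, 13:00–13:30, 17:00–20:30.
Mina ∩ Hassan: 08:00–08:30, 10:40–12:40, 14:30–14:50, 15:10–18:45.
Mina ∩ Hassan ∩ Wei: 11:25–12:20.
Mina ∩ Hassan ∩ Wei ∩ Jamal: 11:25–12:20.
Mina ∩ Hassan ∩ Wei ∩ Jamal ∩ Isla: 11:25–11:55.
Total common minutes: 30.

30 minutes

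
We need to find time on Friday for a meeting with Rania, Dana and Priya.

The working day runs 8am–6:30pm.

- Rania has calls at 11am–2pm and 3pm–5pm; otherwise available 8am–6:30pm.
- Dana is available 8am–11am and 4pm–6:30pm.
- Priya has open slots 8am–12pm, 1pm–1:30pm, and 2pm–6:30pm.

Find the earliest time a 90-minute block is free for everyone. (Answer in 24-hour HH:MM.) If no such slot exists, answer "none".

08:00

Rania free within 08:00–18:30: 08:00–11:00, 14:00–15:00, 17:00–18:30.
Rania ∩ Dana: 08:00–11:00, 17:00–18:30.
Rania ∩ Dana ∩ Priya: 08:00–11:00, 17:00–18:30.
Windows ≥ 90 min: 08:00–11:00, 17:00–18:30.
Earliest such window starts at 08:00.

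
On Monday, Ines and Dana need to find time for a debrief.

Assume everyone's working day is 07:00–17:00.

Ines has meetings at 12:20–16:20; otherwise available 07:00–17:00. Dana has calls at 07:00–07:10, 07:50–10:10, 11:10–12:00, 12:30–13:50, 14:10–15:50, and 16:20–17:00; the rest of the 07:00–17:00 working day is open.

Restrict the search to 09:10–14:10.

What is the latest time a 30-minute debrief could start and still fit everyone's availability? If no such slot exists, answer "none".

Ines free within 07:00–17:00: 07:00–12:20, 16:20–17:00.
Dana free within 07:00–17:00: 07:10–07:50, 10:10–11:10, 12:00–12:30, 13:50–14:10, 15:50–16:20.
Ines ∩ Dana: 07:10–07:50, 10:10–11:10, 12:00–12:20.
Restricted to 09:10–14:10: 10:10–11:10, 12:00–12:20.
Windows ≥ 30 min: 10:10–11:10.
Latest start in the last window 10:10–11:10 is 11:10 − 30 min = 10:40.

10:40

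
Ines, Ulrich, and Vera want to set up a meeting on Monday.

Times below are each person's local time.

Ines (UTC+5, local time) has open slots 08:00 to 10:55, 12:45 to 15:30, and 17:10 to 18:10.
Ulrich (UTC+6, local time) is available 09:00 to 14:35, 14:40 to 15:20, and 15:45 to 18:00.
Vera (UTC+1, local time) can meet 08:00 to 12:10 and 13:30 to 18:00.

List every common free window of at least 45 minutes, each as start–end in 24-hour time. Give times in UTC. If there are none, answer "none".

07:45–08:35, 09:45–10:30

Ines → UTC: 03:00–05:55, 07:45–10:30, 12:10–13:10.
Ulrich → UTC: 03:00–08:35, 08:40–09:20, 09:45–12:00.
Vera → UTC: 07:00–11:10, 12:30–17:00.
Ines ∩ Ulrich: 03:00–05:55, 07:45–08:35, 08:40–09:20, 09:45–10:30.
Ines ∩ Ulrich ∩ Vera: 07:45–08:35, 08:40–09:20, 09:45–10:30.
Windows ≥ 45 min: 07:45–08:35, 09:45–10:30.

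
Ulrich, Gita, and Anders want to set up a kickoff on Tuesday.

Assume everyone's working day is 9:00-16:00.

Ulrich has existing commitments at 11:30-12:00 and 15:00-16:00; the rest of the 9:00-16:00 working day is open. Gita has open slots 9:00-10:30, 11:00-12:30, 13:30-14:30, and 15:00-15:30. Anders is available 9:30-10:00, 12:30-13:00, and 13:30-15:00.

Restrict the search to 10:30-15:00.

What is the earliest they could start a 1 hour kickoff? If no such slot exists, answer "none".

Ulrich free within 09:00–16:00: 09:00–11:30, 12:00–15:00.
Ulrich ∩ Gita: 09:00–10:30, 11:00–11:30, 12:00–12:30, 13:30–14:30.
Ulrich ∩ Gita ∩ Anders: 09:30–10:00, 13:30–14:30.
Restricted to 10:30–15:00: 13:30–14:30.
Windows ≥ 60 min: 13:30–14:30.
Earliest such window starts at 13:30.

13:30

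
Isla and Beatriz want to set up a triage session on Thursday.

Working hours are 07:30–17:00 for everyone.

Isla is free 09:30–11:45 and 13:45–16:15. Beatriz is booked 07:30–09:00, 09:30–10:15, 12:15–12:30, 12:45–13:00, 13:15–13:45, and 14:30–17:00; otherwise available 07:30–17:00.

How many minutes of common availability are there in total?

135 minutes

Beatriz free within 07:30–17:00: 09:00–09:30, 10:15–12:15, 12:30–12:45, 13:00–13:15, 13:45–14:30.
Isla ∩ Beatriz: 10:15–11:45, 13:45–14:30.
Total common minutes: 90 + 45 = 135.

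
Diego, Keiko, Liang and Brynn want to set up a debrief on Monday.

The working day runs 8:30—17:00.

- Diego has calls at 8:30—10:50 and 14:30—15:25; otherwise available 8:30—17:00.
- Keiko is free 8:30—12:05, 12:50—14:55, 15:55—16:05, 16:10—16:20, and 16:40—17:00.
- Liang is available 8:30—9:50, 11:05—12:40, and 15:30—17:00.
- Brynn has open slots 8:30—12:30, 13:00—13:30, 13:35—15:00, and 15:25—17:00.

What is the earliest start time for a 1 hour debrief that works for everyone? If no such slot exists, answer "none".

11:05

Diego free within 08:30–17:00: 10:50–14:30, 15:25–17:00.
Diego ∩ Keiko: 10:50–12:05, 12:50–14:30, 15:55–16:05, 16:10–16:20, 16:40–17:00.
Diego ∩ Keiko ∩ Liang: 11:05–12:05, 15:55–16:05, 16:10–16:20, 16:40–17:00.
Diego ∩ Keiko ∩ Liang ∩ Brynn: 11:05–12:05, 15:55–16:05, 16:10–16:20, 16:40–17:00.
Windows ≥ 60 min: 11:05–12:05.
Earliest such window starts at 11:05.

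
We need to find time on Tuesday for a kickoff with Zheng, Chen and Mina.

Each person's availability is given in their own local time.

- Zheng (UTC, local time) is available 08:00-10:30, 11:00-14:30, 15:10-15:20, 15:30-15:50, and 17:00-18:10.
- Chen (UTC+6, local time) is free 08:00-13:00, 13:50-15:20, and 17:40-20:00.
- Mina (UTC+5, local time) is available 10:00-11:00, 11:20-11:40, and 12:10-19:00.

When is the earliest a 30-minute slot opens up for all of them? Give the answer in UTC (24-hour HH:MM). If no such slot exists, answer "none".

Zheng → UTC: 08:00–10:30, 11:00–14:30, 15:10–15:20, 15:30–15:50, 17:00–18:10.
Chen → UTC: 02:00–07:00, 07:50–09:20, 11:40–14:00.
Mina → UTC: 05:00–06:00, 06:20–06:40, 07:10–14:00.
Zheng ∩ Chen: 08:00–09:20, 11:40–14:00.
Zheng ∩ Chen ∩ Mina: 08:00–09:20, 11:40–14:00.
Windows ≥ 30 min: 08:00–09:20, 11:40–14:00.
Earliest such window starts at 08:00.

08:00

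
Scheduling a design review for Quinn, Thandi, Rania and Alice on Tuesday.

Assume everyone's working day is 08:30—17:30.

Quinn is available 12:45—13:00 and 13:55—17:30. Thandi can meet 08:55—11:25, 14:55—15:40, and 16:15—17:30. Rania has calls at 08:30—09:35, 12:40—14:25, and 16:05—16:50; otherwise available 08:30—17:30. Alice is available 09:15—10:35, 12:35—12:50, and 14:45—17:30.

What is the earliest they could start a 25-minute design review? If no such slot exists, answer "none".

14:55

Rania free within 08:30–17:30: 09:35–12:40, 14:25–16:05, 16:50–17:30.
Quinn ∩ Thandi: 14:55–15:40, 16:15–17:30.
Quinn ∩ Thandi ∩ Rania: 14:55–15:40, 16:50–17:30.
Quinn ∩ Thandi ∩ Rania ∩ Alice: 14:55–15:40, 16:50–17:30.
Windows ≥ 25 min: 14:55–15:40, 16:50–17:30.
Earliest such window starts at 14:55.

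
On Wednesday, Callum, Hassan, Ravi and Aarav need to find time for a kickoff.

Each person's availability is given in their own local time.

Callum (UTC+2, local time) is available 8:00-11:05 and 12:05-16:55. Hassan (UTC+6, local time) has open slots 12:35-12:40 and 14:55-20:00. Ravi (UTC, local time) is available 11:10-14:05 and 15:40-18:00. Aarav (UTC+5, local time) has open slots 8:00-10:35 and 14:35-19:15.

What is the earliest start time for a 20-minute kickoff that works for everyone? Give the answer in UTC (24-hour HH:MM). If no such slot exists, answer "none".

11:10

Callum → UTC: 06:00–09:05, 10:05–14:55.
Hassan → UTC: 06:35–06:40, 08:55–14:00.
Ravi → UTC: 11:10–14:05, 15:40–18:00.
Aarav → UTC: 03:00–05:35, 09:35–14:15.
Callum ∩ Hassan: 06:35–06:40, 08:55–09:05, 10:05–14:00.
Callum ∩ Hassan ∩ Ravi: 11:10–14:00.
Callum ∩ Hassan ∩ Ravi ∩ Aarav: 11:10–14:00.
Windows ≥ 20 min: 11:10–14:00.
Earliest such window starts at 11:10.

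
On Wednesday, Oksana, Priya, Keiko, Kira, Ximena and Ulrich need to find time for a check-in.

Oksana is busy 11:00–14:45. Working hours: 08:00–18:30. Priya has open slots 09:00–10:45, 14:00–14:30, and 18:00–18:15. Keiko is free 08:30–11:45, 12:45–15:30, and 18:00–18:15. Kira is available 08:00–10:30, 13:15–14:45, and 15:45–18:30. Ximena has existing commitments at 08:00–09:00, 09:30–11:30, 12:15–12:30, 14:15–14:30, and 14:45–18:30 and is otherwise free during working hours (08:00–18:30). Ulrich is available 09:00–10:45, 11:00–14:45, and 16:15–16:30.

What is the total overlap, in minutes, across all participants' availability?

30 minutes

Oksana free within 08:00–18:30: 08:00–11:00, 14:45–18:30.
Ximena free within 08:00–18:30: 09:00–09:30, 11:30–12:15, 12:30–14:15, 14:30–14:45.
Oksana ∩ Priya: 09:00–10:45, 18:00–18:15.
Oksana ∩ Priya ∩ Keiko: 09:00–10:45, 18:00–18:15.
Oksana ∩ Priya ∩ Keiko ∩ Kira: 09:00–10:30, 18:00–18:15.
Oksana ∩ Priya ∩ Keiko ∩ Kira ∩ Ximena: 09:00–09:30.
Oksana ∩ Priya ∩ Keiko ∩ Kira ∩ Ximena ∩ Ulrich: 09:00–09:30.
Total common minutes: 30.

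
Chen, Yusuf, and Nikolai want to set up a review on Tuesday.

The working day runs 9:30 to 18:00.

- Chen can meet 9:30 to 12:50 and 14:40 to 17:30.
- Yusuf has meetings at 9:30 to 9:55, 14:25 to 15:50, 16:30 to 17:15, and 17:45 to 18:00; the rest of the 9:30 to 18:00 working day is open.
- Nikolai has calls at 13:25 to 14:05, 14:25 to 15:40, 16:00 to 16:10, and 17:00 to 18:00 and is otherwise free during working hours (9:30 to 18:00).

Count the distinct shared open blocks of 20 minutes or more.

2

Yusuf free within 09:30–18:00: 09:55–14:25, 15:50–16:30, 17:15–17:45.
Nikolai free within 09:30–18:00: 09:30–13:25, 14:05–14:25, 15:40–16:00, 16:10–17:00.
Chen ∩ Yusuf: 09:55–12:50, 15:50–16:30, 17:15–17:30.
Chen ∩ Yusuf ∩ Nikolai: 09:55–12:50, 15:50–16:00, 16:10–16:30.
Windows ≥ 20 min: 09:55–12:50, 16:10–16:30.
That's 2 windows.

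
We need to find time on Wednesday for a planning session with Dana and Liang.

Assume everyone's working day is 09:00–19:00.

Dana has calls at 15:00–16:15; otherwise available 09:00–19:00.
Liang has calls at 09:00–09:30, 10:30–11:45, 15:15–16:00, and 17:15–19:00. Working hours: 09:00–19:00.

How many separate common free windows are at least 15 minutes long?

3

Dana free within 09:00–19:00: 09:00–15:00, 16:15–19:00.
Liang free within 09:00–19:00: 09:30–10:30, 11:45–15:15, 16:00–17:15.
Dana ∩ Liang: 09:30–10:30, 11:45–15:00, 16:15–17:15.
Windows ≥ 15 min: 09:30–10:30, 11:45–15:00, 16:15–17:15.
That's 3 windows.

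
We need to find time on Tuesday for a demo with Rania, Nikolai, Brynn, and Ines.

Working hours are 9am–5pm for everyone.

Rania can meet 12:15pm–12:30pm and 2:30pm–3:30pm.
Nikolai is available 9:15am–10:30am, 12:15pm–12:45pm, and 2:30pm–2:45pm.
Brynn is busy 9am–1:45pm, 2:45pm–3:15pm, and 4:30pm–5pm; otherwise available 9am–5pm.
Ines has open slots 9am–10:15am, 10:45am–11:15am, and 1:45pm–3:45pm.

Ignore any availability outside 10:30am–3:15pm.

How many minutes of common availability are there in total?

15 minutes

Brynn free within 09:00–17:00: 13:45–14:45, 15:15–16:30.
Rania ∩ Nikolai: 12:15–12:30, 14:30–14:45.
Rania ∩ Nikolai ∩ Brynn: 14:30–14:45.
Rania ∩ Nikolai ∩ Brynn ∩ Ines: 14:30–14:45.
Restricted to 10:30–15:15: 14:30–14:45.
Total common minutes: 15.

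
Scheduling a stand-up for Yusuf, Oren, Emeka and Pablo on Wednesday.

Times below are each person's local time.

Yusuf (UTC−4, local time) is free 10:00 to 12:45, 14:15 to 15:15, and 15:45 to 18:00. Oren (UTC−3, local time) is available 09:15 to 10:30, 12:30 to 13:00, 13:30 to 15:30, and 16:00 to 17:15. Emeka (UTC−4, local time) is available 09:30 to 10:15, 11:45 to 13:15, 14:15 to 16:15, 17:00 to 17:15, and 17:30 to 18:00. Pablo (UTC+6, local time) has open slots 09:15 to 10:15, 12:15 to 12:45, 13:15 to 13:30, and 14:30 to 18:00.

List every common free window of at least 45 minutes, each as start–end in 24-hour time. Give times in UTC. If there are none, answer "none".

none

Yusuf → UTC: 14:00–16:45, 18:15–19:15, 19:45–22:00.
Oren → UTC: 12:15–13:30, 15:30–16:00, 16:30–18:30, 19:00–20:15.
Emeka → UTC: 13:30–14:15, 15:45–17:15, 18:15–20:15, 21:00–21:15, 21:30–22:00.
Pablo → UTC: 03:15–04:15, 06:15–06:45, 07:15–07:30, 08:30–12:00.
Yusuf ∩ Oren: 15:30–16:00, 16:30–16:45, 18:15–18:30, 19:00–19:15, 19:45–20:15.
Yusuf ∩ Oren ∩ Emeka: 15:45–16:00, 16:30–16:45, 18:15–18:30, 19:00–19:15, 19:45–20:15.
Yusuf ∩ Oren ∩ Emeka ∩ Pablo: (none).
Windows ≥ 45 min: (none).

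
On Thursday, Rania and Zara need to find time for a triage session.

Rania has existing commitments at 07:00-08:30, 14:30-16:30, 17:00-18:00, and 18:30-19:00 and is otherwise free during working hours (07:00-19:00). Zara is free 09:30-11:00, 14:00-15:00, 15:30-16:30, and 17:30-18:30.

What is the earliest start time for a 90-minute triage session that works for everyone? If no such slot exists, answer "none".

09:30

Rania free within 07:00–19:00: 08:30–14:30, 16:30–17:00, 18:00–18:30.
Rania ∩ Zara: 09:30–11:00, 14:00–14:30, 18:00–18:30.
Windows ≥ 90 min: 09:30–11:00.
Earliest such window starts at 09:30.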